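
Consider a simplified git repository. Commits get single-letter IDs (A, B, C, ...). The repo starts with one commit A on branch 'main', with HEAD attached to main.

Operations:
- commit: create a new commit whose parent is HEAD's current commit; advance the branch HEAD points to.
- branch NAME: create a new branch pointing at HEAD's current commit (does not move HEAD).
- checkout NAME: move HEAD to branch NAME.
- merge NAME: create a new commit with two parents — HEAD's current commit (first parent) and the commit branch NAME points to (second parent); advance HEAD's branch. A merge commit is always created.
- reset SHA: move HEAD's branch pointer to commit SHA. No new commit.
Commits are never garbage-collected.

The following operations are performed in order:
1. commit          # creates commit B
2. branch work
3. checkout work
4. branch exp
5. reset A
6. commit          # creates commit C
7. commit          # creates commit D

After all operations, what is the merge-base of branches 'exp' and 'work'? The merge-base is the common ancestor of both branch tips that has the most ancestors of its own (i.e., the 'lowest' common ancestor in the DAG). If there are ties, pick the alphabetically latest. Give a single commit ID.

After op 1 (commit): HEAD=main@B [main=B]
After op 2 (branch): HEAD=main@B [main=B work=B]
After op 3 (checkout): HEAD=work@B [main=B work=B]
After op 4 (branch): HEAD=work@B [exp=B main=B work=B]
After op 5 (reset): HEAD=work@A [exp=B main=B work=A]
After op 6 (commit): HEAD=work@C [exp=B main=B work=C]
After op 7 (commit): HEAD=work@D [exp=B main=B work=D]
ancestors(exp=B): ['A', 'B']
ancestors(work=D): ['A', 'C', 'D']
common: ['A']

Answer: A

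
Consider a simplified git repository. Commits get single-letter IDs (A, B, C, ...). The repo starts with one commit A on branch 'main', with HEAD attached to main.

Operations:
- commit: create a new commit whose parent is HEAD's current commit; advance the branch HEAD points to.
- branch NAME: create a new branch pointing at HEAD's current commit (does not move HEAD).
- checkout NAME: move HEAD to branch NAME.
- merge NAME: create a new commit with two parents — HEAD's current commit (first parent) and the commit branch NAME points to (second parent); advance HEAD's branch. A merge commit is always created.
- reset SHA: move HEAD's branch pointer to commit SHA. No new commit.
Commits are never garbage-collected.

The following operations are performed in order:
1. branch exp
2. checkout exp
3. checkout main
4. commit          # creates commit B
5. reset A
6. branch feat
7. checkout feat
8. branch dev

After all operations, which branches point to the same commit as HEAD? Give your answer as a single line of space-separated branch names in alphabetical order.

After op 1 (branch): HEAD=main@A [exp=A main=A]
After op 2 (checkout): HEAD=exp@A [exp=A main=A]
After op 3 (checkout): HEAD=main@A [exp=A main=A]
After op 4 (commit): HEAD=main@B [exp=A main=B]
After op 5 (reset): HEAD=main@A [exp=A main=A]
After op 6 (branch): HEAD=main@A [exp=A feat=A main=A]
After op 7 (checkout): HEAD=feat@A [exp=A feat=A main=A]
After op 8 (branch): HEAD=feat@A [dev=A exp=A feat=A main=A]

Answer: dev exp feat main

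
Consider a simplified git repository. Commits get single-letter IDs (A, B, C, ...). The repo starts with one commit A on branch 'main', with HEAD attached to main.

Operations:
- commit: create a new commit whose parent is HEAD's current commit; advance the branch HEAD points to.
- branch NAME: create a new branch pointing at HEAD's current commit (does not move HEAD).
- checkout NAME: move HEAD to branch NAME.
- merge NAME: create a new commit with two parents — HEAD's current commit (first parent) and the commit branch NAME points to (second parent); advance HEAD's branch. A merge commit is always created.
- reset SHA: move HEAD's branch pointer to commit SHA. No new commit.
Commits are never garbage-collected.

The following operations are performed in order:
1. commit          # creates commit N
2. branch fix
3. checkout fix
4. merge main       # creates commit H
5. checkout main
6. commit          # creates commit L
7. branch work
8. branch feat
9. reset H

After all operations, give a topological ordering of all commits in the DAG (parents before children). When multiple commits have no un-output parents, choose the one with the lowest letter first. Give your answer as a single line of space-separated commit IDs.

Answer: A N H L

Derivation:
After op 1 (commit): HEAD=main@N [main=N]
After op 2 (branch): HEAD=main@N [fix=N main=N]
After op 3 (checkout): HEAD=fix@N [fix=N main=N]
After op 4 (merge): HEAD=fix@H [fix=H main=N]
After op 5 (checkout): HEAD=main@N [fix=H main=N]
After op 6 (commit): HEAD=main@L [fix=H main=L]
After op 7 (branch): HEAD=main@L [fix=H main=L work=L]
After op 8 (branch): HEAD=main@L [feat=L fix=H main=L work=L]
After op 9 (reset): HEAD=main@H [feat=L fix=H main=H work=L]
commit A: parents=[]
commit H: parents=['N', 'N']
commit L: parents=['N']
commit N: parents=['A']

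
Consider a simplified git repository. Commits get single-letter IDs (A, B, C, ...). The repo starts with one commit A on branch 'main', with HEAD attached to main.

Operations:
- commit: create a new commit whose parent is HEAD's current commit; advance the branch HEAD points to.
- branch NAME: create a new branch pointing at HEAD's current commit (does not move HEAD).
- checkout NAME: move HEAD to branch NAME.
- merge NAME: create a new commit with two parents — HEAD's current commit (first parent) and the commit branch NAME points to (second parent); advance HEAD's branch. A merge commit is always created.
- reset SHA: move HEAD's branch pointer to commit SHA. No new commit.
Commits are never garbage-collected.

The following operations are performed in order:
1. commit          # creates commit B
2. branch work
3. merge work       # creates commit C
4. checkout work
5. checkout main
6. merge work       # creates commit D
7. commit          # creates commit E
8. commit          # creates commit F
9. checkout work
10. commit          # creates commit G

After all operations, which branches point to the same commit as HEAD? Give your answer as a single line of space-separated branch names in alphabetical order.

Answer: work

Derivation:
After op 1 (commit): HEAD=main@B [main=B]
After op 2 (branch): HEAD=main@B [main=B work=B]
After op 3 (merge): HEAD=main@C [main=C work=B]
After op 4 (checkout): HEAD=work@B [main=C work=B]
After op 5 (checkout): HEAD=main@C [main=C work=B]
After op 6 (merge): HEAD=main@D [main=D work=B]
After op 7 (commit): HEAD=main@E [main=E work=B]
After op 8 (commit): HEAD=main@F [main=F work=B]
After op 9 (checkout): HEAD=work@B [main=F work=B]
After op 10 (commit): HEAD=work@G [main=F work=G]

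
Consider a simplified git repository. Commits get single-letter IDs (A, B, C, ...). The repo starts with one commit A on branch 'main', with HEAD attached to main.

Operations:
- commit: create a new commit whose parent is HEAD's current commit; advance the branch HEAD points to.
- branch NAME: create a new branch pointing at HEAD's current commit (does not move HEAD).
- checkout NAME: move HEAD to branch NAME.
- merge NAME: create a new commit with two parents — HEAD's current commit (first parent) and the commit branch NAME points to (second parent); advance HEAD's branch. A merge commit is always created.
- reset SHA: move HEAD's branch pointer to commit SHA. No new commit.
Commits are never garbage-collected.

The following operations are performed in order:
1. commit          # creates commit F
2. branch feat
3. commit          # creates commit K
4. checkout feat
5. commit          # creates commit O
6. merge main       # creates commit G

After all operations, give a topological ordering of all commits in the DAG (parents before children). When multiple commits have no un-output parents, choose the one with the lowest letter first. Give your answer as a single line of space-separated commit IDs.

After op 1 (commit): HEAD=main@F [main=F]
After op 2 (branch): HEAD=main@F [feat=F main=F]
After op 3 (commit): HEAD=main@K [feat=F main=K]
After op 4 (checkout): HEAD=feat@F [feat=F main=K]
After op 5 (commit): HEAD=feat@O [feat=O main=K]
After op 6 (merge): HEAD=feat@G [feat=G main=K]
commit A: parents=[]
commit F: parents=['A']
commit G: parents=['O', 'K']
commit K: parents=['F']
commit O: parents=['F']

Answer: A F K O G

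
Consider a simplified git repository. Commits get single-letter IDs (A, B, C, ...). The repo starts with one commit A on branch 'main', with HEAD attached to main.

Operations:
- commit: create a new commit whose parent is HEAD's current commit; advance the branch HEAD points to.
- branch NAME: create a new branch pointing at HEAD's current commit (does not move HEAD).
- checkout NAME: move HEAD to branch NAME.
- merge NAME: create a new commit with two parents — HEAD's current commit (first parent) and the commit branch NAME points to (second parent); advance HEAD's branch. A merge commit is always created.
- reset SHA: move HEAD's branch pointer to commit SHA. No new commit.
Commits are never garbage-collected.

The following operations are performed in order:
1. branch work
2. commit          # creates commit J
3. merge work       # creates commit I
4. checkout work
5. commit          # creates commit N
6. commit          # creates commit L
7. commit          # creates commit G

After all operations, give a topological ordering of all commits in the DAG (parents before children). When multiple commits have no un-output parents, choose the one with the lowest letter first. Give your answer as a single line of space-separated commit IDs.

Answer: A J I N L G

Derivation:
After op 1 (branch): HEAD=main@A [main=A work=A]
After op 2 (commit): HEAD=main@J [main=J work=A]
After op 3 (merge): HEAD=main@I [main=I work=A]
After op 4 (checkout): HEAD=work@A [main=I work=A]
After op 5 (commit): HEAD=work@N [main=I work=N]
After op 6 (commit): HEAD=work@L [main=I work=L]
After op 7 (commit): HEAD=work@G [main=I work=G]
commit A: parents=[]
commit G: parents=['L']
commit I: parents=['J', 'A']
commit J: parents=['A']
commit L: parents=['N']
commit N: parents=['A']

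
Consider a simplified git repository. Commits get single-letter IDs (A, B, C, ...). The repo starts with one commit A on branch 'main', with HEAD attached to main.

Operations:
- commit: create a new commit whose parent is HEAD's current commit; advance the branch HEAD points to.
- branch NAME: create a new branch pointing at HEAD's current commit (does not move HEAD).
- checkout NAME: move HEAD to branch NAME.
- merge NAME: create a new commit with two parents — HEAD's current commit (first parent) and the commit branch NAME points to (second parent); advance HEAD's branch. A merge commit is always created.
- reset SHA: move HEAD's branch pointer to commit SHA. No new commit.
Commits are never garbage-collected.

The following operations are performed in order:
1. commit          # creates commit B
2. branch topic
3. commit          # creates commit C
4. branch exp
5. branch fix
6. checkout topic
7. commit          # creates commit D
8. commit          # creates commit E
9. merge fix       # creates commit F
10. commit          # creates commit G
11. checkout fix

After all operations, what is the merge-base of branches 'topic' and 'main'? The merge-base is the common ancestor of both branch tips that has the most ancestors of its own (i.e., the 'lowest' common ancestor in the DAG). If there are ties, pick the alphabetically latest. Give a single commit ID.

Answer: C

Derivation:
After op 1 (commit): HEAD=main@B [main=B]
After op 2 (branch): HEAD=main@B [main=B topic=B]
After op 3 (commit): HEAD=main@C [main=C topic=B]
After op 4 (branch): HEAD=main@C [exp=C main=C topic=B]
After op 5 (branch): HEAD=main@C [exp=C fix=C main=C topic=B]
After op 6 (checkout): HEAD=topic@B [exp=C fix=C main=C topic=B]
After op 7 (commit): HEAD=topic@D [exp=C fix=C main=C topic=D]
After op 8 (commit): HEAD=topic@E [exp=C fix=C main=C topic=E]
After op 9 (merge): HEAD=topic@F [exp=C fix=C main=C topic=F]
After op 10 (commit): HEAD=topic@G [exp=C fix=C main=C topic=G]
After op 11 (checkout): HEAD=fix@C [exp=C fix=C main=C topic=G]
ancestors(topic=G): ['A', 'B', 'C', 'D', 'E', 'F', 'G']
ancestors(main=C): ['A', 'B', 'C']
common: ['A', 'B', 'C']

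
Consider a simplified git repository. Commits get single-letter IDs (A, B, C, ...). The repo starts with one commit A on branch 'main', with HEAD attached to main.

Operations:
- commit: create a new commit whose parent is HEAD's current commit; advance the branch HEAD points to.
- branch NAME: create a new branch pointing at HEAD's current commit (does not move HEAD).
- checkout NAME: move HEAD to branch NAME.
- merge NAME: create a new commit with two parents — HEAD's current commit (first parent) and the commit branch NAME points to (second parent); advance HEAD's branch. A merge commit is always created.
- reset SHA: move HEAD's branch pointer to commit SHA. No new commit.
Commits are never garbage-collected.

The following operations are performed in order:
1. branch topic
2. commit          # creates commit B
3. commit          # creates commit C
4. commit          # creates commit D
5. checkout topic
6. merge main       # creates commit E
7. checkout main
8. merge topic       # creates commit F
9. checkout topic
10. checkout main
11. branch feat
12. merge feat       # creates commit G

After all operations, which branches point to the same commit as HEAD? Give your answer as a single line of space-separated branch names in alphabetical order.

Answer: main

Derivation:
After op 1 (branch): HEAD=main@A [main=A topic=A]
After op 2 (commit): HEAD=main@B [main=B topic=A]
After op 3 (commit): HEAD=main@C [main=C topic=A]
After op 4 (commit): HEAD=main@D [main=D topic=A]
After op 5 (checkout): HEAD=topic@A [main=D topic=A]
After op 6 (merge): HEAD=topic@E [main=D topic=E]
After op 7 (checkout): HEAD=main@D [main=D topic=E]
After op 8 (merge): HEAD=main@F [main=F topic=E]
After op 9 (checkout): HEAD=topic@E [main=F topic=E]
After op 10 (checkout): HEAD=main@F [main=F topic=E]
After op 11 (branch): HEAD=main@F [feat=F main=F topic=E]
After op 12 (merge): HEAD=main@G [feat=F main=G topic=E]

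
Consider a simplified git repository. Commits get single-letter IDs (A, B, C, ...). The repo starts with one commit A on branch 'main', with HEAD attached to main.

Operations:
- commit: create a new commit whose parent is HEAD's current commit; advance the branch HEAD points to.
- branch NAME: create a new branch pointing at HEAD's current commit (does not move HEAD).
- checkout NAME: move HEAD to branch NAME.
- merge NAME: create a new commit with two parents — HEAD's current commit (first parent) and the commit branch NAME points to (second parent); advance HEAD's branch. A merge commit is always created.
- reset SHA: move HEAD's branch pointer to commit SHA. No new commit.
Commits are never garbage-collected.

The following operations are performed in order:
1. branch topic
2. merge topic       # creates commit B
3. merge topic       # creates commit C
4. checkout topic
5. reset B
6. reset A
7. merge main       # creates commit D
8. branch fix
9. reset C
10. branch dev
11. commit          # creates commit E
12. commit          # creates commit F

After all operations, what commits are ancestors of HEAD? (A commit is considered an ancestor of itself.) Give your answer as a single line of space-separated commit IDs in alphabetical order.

After op 1 (branch): HEAD=main@A [main=A topic=A]
After op 2 (merge): HEAD=main@B [main=B topic=A]
After op 3 (merge): HEAD=main@C [main=C topic=A]
After op 4 (checkout): HEAD=topic@A [main=C topic=A]
After op 5 (reset): HEAD=topic@B [main=C topic=B]
After op 6 (reset): HEAD=topic@A [main=C topic=A]
After op 7 (merge): HEAD=topic@D [main=C topic=D]
After op 8 (branch): HEAD=topic@D [fix=D main=C topic=D]
After op 9 (reset): HEAD=topic@C [fix=D main=C topic=C]
After op 10 (branch): HEAD=topic@C [dev=C fix=D main=C topic=C]
After op 11 (commit): HEAD=topic@E [dev=C fix=D main=C topic=E]
After op 12 (commit): HEAD=topic@F [dev=C fix=D main=C topic=F]

Answer: A B C E F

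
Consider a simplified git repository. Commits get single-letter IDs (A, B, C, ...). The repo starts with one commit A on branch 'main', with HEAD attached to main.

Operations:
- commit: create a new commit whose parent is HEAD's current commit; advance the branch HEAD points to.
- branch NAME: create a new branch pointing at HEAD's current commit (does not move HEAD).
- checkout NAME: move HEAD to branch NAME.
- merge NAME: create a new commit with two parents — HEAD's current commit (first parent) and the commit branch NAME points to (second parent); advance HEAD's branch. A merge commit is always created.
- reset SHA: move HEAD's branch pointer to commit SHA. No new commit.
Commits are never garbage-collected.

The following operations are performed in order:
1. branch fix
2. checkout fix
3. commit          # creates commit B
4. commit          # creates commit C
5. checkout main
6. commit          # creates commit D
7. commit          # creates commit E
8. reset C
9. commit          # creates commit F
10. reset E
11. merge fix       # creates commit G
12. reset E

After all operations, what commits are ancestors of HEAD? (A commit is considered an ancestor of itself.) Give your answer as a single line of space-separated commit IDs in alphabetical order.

After op 1 (branch): HEAD=main@A [fix=A main=A]
After op 2 (checkout): HEAD=fix@A [fix=A main=A]
After op 3 (commit): HEAD=fix@B [fix=B main=A]
After op 4 (commit): HEAD=fix@C [fix=C main=A]
After op 5 (checkout): HEAD=main@A [fix=C main=A]
After op 6 (commit): HEAD=main@D [fix=C main=D]
After op 7 (commit): HEAD=main@E [fix=C main=E]
After op 8 (reset): HEAD=main@C [fix=C main=C]
After op 9 (commit): HEAD=main@F [fix=C main=F]
After op 10 (reset): HEAD=main@E [fix=C main=E]
After op 11 (merge): HEAD=main@G [fix=C main=G]
After op 12 (reset): HEAD=main@E [fix=C main=E]

Answer: A D E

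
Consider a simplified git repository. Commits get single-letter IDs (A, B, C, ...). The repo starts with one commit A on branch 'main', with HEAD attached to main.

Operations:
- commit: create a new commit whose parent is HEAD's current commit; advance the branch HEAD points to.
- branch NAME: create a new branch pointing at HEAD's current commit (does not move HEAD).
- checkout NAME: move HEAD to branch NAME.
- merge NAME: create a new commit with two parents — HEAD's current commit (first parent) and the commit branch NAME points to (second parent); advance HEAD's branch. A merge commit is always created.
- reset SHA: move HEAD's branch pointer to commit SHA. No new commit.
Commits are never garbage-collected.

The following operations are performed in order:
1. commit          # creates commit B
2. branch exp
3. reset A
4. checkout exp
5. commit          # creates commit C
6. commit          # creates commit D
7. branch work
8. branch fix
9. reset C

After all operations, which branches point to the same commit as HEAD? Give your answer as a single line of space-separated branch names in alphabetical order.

Answer: exp

Derivation:
After op 1 (commit): HEAD=main@B [main=B]
After op 2 (branch): HEAD=main@B [exp=B main=B]
After op 3 (reset): HEAD=main@A [exp=B main=A]
After op 4 (checkout): HEAD=exp@B [exp=B main=A]
After op 5 (commit): HEAD=exp@C [exp=C main=A]
After op 6 (commit): HEAD=exp@D [exp=D main=A]
After op 7 (branch): HEAD=exp@D [exp=D main=A work=D]
After op 8 (branch): HEAD=exp@D [exp=D fix=D main=A work=D]
After op 9 (reset): HEAD=exp@C [exp=C fix=D main=A work=D]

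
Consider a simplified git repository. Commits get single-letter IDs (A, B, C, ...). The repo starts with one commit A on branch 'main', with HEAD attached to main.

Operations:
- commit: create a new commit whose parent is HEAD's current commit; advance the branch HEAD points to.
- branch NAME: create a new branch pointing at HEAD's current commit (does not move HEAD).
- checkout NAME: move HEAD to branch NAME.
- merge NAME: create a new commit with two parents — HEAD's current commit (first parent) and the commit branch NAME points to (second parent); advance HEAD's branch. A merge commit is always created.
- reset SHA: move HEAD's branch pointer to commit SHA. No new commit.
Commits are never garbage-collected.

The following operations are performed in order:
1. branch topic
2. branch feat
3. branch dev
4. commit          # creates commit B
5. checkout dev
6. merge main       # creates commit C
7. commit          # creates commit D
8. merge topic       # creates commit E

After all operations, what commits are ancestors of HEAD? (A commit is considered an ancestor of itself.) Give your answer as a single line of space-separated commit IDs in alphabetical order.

After op 1 (branch): HEAD=main@A [main=A topic=A]
After op 2 (branch): HEAD=main@A [feat=A main=A topic=A]
After op 3 (branch): HEAD=main@A [dev=A feat=A main=A topic=A]
After op 4 (commit): HEAD=main@B [dev=A feat=A main=B topic=A]
After op 5 (checkout): HEAD=dev@A [dev=A feat=A main=B topic=A]
After op 6 (merge): HEAD=dev@C [dev=C feat=A main=B topic=A]
After op 7 (commit): HEAD=dev@D [dev=D feat=A main=B topic=A]
After op 8 (merge): HEAD=dev@E [dev=E feat=A main=B topic=A]

Answer: A B C D E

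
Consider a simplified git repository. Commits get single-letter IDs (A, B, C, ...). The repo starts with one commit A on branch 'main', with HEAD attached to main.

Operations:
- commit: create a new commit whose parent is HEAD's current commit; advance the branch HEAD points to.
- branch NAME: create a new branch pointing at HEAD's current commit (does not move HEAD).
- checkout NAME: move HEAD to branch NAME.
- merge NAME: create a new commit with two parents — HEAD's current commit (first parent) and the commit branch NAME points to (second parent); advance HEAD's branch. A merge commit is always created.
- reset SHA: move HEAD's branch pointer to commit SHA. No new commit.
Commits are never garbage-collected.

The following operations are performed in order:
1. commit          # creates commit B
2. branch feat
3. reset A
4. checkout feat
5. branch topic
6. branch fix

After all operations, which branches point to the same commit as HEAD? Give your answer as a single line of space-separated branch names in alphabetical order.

After op 1 (commit): HEAD=main@B [main=B]
After op 2 (branch): HEAD=main@B [feat=B main=B]
After op 3 (reset): HEAD=main@A [feat=B main=A]
After op 4 (checkout): HEAD=feat@B [feat=B main=A]
After op 5 (branch): HEAD=feat@B [feat=B main=A topic=B]
After op 6 (branch): HEAD=feat@B [feat=B fix=B main=A topic=B]

Answer: feat fix topic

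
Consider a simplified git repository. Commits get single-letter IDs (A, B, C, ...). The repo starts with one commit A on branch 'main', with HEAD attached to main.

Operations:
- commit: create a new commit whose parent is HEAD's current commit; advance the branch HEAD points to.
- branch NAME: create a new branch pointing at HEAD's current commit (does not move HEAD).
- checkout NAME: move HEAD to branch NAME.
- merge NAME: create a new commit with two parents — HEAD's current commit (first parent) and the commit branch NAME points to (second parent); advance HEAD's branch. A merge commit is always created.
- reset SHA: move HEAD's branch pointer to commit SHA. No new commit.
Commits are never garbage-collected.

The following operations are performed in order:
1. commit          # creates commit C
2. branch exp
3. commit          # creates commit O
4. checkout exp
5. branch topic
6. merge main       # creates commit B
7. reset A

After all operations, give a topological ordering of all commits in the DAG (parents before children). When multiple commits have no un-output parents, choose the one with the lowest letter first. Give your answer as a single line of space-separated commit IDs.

After op 1 (commit): HEAD=main@C [main=C]
After op 2 (branch): HEAD=main@C [exp=C main=C]
After op 3 (commit): HEAD=main@O [exp=C main=O]
After op 4 (checkout): HEAD=exp@C [exp=C main=O]
After op 5 (branch): HEAD=exp@C [exp=C main=O topic=C]
After op 6 (merge): HEAD=exp@B [exp=B main=O topic=C]
After op 7 (reset): HEAD=exp@A [exp=A main=O topic=C]
commit A: parents=[]
commit B: parents=['C', 'O']
commit C: parents=['A']
commit O: parents=['C']

Answer: A C O B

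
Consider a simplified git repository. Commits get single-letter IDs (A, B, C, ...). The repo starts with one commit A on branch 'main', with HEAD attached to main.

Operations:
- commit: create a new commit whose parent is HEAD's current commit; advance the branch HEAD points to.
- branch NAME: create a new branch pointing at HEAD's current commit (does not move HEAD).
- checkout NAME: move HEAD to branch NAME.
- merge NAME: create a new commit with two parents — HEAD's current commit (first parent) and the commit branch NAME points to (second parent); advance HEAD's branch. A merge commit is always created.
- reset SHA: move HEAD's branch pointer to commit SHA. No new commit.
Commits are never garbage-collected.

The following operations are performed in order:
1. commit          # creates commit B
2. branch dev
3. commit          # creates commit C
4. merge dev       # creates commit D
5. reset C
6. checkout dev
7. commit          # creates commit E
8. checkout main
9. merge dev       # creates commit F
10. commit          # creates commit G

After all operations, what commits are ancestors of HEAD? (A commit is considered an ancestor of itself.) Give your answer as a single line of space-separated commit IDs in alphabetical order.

Answer: A B C E F G

Derivation:
After op 1 (commit): HEAD=main@B [main=B]
After op 2 (branch): HEAD=main@B [dev=B main=B]
After op 3 (commit): HEAD=main@C [dev=B main=C]
After op 4 (merge): HEAD=main@D [dev=B main=D]
After op 5 (reset): HEAD=main@C [dev=B main=C]
After op 6 (checkout): HEAD=dev@B [dev=B main=C]
After op 7 (commit): HEAD=dev@E [dev=E main=C]
After op 8 (checkout): HEAD=main@C [dev=E main=C]
After op 9 (merge): HEAD=main@F [dev=E main=F]
After op 10 (commit): HEAD=main@G [dev=E main=G]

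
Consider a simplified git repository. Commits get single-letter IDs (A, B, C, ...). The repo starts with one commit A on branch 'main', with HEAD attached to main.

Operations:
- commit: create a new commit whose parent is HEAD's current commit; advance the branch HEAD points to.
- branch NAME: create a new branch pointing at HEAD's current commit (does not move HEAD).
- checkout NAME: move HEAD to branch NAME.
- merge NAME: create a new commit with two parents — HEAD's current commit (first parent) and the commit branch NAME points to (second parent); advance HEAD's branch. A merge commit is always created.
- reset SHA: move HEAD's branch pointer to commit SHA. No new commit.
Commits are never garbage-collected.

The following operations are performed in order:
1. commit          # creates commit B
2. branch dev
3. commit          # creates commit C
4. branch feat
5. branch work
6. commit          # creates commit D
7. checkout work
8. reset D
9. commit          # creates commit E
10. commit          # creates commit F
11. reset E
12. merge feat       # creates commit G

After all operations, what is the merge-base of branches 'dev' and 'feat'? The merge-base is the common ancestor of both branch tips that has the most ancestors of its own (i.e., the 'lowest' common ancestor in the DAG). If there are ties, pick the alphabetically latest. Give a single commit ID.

Answer: B

Derivation:
After op 1 (commit): HEAD=main@B [main=B]
After op 2 (branch): HEAD=main@B [dev=B main=B]
After op 3 (commit): HEAD=main@C [dev=B main=C]
After op 4 (branch): HEAD=main@C [dev=B feat=C main=C]
After op 5 (branch): HEAD=main@C [dev=B feat=C main=C work=C]
After op 6 (commit): HEAD=main@D [dev=B feat=C main=D work=C]
After op 7 (checkout): HEAD=work@C [dev=B feat=C main=D work=C]
After op 8 (reset): HEAD=work@D [dev=B feat=C main=D work=D]
After op 9 (commit): HEAD=work@E [dev=B feat=C main=D work=E]
After op 10 (commit): HEAD=work@F [dev=B feat=C main=D work=F]
After op 11 (reset): HEAD=work@E [dev=B feat=C main=D work=E]
After op 12 (merge): HEAD=work@G [dev=B feat=C main=D work=G]
ancestors(dev=B): ['A', 'B']
ancestors(feat=C): ['A', 'B', 'C']
common: ['A', 'B']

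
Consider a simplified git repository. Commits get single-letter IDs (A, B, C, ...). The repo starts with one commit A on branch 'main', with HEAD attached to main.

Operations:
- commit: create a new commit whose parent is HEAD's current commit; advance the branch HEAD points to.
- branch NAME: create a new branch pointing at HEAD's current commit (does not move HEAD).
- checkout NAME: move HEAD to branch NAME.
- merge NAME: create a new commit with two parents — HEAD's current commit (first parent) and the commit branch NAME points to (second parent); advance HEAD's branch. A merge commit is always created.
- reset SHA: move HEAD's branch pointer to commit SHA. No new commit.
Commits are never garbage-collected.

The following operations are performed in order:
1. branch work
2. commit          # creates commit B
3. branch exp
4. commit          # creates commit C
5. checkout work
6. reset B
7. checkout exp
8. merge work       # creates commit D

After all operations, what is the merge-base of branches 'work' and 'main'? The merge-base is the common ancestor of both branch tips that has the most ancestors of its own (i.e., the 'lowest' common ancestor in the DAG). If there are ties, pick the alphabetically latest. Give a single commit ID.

After op 1 (branch): HEAD=main@A [main=A work=A]
After op 2 (commit): HEAD=main@B [main=B work=A]
After op 3 (branch): HEAD=main@B [exp=B main=B work=A]
After op 4 (commit): HEAD=main@C [exp=B main=C work=A]
After op 5 (checkout): HEAD=work@A [exp=B main=C work=A]
After op 6 (reset): HEAD=work@B [exp=B main=C work=B]
After op 7 (checkout): HEAD=exp@B [exp=B main=C work=B]
After op 8 (merge): HEAD=exp@D [exp=D main=C work=B]
ancestors(work=B): ['A', 'B']
ancestors(main=C): ['A', 'B', 'C']
common: ['A', 'B']

Answer: B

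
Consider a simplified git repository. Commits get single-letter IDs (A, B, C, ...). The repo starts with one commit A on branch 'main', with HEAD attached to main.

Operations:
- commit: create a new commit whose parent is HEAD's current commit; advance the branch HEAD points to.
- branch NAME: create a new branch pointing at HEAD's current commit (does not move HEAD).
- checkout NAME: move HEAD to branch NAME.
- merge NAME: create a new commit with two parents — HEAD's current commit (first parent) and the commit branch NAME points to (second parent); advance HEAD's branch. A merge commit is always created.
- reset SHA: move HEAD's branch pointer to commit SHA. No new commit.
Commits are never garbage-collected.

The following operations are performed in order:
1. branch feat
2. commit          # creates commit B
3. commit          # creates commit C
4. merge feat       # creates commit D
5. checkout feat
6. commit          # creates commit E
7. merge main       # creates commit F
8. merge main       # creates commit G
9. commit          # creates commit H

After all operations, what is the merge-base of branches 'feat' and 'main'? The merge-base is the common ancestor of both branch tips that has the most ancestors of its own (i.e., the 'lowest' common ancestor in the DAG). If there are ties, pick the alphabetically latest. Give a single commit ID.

Answer: D

Derivation:
After op 1 (branch): HEAD=main@A [feat=A main=A]
After op 2 (commit): HEAD=main@B [feat=A main=B]
After op 3 (commit): HEAD=main@C [feat=A main=C]
After op 4 (merge): HEAD=main@D [feat=A main=D]
After op 5 (checkout): HEAD=feat@A [feat=A main=D]
After op 6 (commit): HEAD=feat@E [feat=E main=D]
After op 7 (merge): HEAD=feat@F [feat=F main=D]
After op 8 (merge): HEAD=feat@G [feat=G main=D]
After op 9 (commit): HEAD=feat@H [feat=H main=D]
ancestors(feat=H): ['A', 'B', 'C', 'D', 'E', 'F', 'G', 'H']
ancestors(main=D): ['A', 'B', 'C', 'D']
common: ['A', 'B', 'C', 'D']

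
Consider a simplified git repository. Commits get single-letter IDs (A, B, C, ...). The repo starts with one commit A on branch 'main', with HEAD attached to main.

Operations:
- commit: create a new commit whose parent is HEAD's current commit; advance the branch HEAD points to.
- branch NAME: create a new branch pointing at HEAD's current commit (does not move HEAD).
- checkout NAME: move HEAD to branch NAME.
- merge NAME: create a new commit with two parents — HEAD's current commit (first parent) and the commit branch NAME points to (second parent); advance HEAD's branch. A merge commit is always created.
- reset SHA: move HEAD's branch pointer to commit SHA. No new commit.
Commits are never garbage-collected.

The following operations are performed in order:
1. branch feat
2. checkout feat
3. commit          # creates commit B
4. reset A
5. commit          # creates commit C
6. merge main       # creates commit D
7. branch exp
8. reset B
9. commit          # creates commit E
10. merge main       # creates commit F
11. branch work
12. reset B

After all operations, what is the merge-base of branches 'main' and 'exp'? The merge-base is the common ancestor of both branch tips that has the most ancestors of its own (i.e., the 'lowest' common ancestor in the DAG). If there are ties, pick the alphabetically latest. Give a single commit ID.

Answer: A

Derivation:
After op 1 (branch): HEAD=main@A [feat=A main=A]
After op 2 (checkout): HEAD=feat@A [feat=A main=A]
After op 3 (commit): HEAD=feat@B [feat=B main=A]
After op 4 (reset): HEAD=feat@A [feat=A main=A]
After op 5 (commit): HEAD=feat@C [feat=C main=A]
After op 6 (merge): HEAD=feat@D [feat=D main=A]
After op 7 (branch): HEAD=feat@D [exp=D feat=D main=A]
After op 8 (reset): HEAD=feat@B [exp=D feat=B main=A]
After op 9 (commit): HEAD=feat@E [exp=D feat=E main=A]
After op 10 (merge): HEAD=feat@F [exp=D feat=F main=A]
After op 11 (branch): HEAD=feat@F [exp=D feat=F main=A work=F]
After op 12 (reset): HEAD=feat@B [exp=D feat=B main=A work=F]
ancestors(main=A): ['A']
ancestors(exp=D): ['A', 'C', 'D']
common: ['A']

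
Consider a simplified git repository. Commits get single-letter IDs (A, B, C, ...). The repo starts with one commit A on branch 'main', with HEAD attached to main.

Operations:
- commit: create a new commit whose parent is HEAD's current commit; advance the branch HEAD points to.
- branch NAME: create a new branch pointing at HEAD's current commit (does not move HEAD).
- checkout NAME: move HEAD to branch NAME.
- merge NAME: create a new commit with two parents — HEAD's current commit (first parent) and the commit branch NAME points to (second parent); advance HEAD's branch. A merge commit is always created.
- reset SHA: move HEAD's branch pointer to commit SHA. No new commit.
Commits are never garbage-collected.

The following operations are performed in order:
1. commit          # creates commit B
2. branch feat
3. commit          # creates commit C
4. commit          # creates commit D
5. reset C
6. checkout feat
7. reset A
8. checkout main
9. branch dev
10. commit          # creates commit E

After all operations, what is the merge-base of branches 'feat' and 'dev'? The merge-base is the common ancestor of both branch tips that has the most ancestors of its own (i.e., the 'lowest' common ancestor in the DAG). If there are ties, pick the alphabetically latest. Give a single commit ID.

Answer: A

Derivation:
After op 1 (commit): HEAD=main@B [main=B]
After op 2 (branch): HEAD=main@B [feat=B main=B]
After op 3 (commit): HEAD=main@C [feat=B main=C]
After op 4 (commit): HEAD=main@D [feat=B main=D]
After op 5 (reset): HEAD=main@C [feat=B main=C]
After op 6 (checkout): HEAD=feat@B [feat=B main=C]
After op 7 (reset): HEAD=feat@A [feat=A main=C]
After op 8 (checkout): HEAD=main@C [feat=A main=C]
After op 9 (branch): HEAD=main@C [dev=C feat=A main=C]
After op 10 (commit): HEAD=main@E [dev=C feat=A main=E]
ancestors(feat=A): ['A']
ancestors(dev=C): ['A', 'B', 'C']
common: ['A']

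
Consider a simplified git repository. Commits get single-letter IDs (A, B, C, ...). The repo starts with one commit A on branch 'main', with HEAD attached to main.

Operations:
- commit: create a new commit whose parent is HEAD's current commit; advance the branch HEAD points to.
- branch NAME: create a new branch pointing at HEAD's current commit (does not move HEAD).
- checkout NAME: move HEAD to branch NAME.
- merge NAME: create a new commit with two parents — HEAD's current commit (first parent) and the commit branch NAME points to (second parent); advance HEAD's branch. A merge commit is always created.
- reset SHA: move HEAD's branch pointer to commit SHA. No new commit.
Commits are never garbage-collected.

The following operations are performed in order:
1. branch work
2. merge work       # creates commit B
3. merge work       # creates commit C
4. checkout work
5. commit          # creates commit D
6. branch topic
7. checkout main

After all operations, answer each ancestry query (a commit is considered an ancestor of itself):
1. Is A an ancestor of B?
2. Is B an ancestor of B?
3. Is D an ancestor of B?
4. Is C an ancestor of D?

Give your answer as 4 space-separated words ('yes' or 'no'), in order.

After op 1 (branch): HEAD=main@A [main=A work=A]
After op 2 (merge): HEAD=main@B [main=B work=A]
After op 3 (merge): HEAD=main@C [main=C work=A]
After op 4 (checkout): HEAD=work@A [main=C work=A]
After op 5 (commit): HEAD=work@D [main=C work=D]
After op 6 (branch): HEAD=work@D [main=C topic=D work=D]
After op 7 (checkout): HEAD=main@C [main=C topic=D work=D]
ancestors(B) = {A,B}; A in? yes
ancestors(B) = {A,B}; B in? yes
ancestors(B) = {A,B}; D in? no
ancestors(D) = {A,D}; C in? no

Answer: yes yes no no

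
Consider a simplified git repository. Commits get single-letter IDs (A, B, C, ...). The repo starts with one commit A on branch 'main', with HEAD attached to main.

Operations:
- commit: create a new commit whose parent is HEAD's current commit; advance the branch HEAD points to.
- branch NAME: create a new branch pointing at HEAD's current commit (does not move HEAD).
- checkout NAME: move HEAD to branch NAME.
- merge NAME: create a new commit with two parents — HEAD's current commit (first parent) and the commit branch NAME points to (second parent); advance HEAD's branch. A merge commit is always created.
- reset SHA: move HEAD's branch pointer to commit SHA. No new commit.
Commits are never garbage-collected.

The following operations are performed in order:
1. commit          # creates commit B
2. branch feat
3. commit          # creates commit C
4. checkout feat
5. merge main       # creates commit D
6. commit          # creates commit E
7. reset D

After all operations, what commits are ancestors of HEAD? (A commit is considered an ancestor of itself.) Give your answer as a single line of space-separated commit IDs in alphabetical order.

After op 1 (commit): HEAD=main@B [main=B]
After op 2 (branch): HEAD=main@B [feat=B main=B]
After op 3 (commit): HEAD=main@C [feat=B main=C]
After op 4 (checkout): HEAD=feat@B [feat=B main=C]
After op 5 (merge): HEAD=feat@D [feat=D main=C]
After op 6 (commit): HEAD=feat@E [feat=E main=C]
After op 7 (reset): HEAD=feat@D [feat=D main=C]

Answer: A B C D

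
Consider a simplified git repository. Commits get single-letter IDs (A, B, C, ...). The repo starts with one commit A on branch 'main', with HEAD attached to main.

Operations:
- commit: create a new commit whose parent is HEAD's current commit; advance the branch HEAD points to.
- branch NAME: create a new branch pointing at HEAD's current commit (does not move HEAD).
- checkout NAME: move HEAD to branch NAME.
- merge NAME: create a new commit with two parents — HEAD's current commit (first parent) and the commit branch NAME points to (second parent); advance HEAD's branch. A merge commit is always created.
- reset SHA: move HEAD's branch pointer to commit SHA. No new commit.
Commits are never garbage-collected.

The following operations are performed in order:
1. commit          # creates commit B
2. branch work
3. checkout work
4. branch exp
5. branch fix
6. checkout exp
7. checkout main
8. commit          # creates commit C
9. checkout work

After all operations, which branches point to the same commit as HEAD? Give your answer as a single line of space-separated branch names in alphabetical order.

After op 1 (commit): HEAD=main@B [main=B]
After op 2 (branch): HEAD=main@B [main=B work=B]
After op 3 (checkout): HEAD=work@B [main=B work=B]
After op 4 (branch): HEAD=work@B [exp=B main=B work=B]
After op 5 (branch): HEAD=work@B [exp=B fix=B main=B work=B]
After op 6 (checkout): HEAD=exp@B [exp=B fix=B main=B work=B]
After op 7 (checkout): HEAD=main@B [exp=B fix=B main=B work=B]
After op 8 (commit): HEAD=main@C [exp=B fix=B main=C work=B]
After op 9 (checkout): HEAD=work@B [exp=B fix=B main=C work=B]

Answer: exp fix work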